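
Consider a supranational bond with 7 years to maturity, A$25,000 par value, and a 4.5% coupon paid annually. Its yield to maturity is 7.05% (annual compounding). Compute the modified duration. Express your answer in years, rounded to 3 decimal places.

Periodic yield y = 0.0705. First find Macaulay duration:
  t   CF        PV=CF/(1+0.0705)^t    t·PV
  1     1,125.00     1,050.9108     1,050.9108
  2     1,125.00       981.7009     1,963.4018
  3     1,125.00       917.0489     2,751.1468
  4     1,125.00       856.6548     3,426.6191
  5     1,125.00       800.2380     4,001.1899
  6     1,125.00       747.5367     4,485.2199
  7    26,125.00    16,216.2189   113,513.5322
  Σ                 21,570.3089   131,192.0204
P = 21,570.3089; Macaulay duration = 131,192.0204 / 21,570.3089 = 6.08206 years.
Modified duration = D_Mac / (1 + y) = 6.08206 / 1.0705 = 5.68152 years.

5.682 years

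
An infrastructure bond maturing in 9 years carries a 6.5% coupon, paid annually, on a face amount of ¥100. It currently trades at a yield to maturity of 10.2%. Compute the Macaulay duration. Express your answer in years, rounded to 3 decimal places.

6.815 years

Periodic yield y = 0.102. Discount each cash flow and weight by its year:
  t   CF        PV=CF/(1+0.102)^t    t·PV
  1         6.50         5.8984         5.8984
  2         6.50         5.3524        10.7048
  3         6.50         4.8570        14.5710
  4         6.50         4.4074        17.6298
  5         6.50         3.9995        19.9975
  6         6.50         3.6293        21.7758
  7         6.50         3.2934        23.0537
  8         6.50         2.9886        23.9084
  9       106.50        44.4340       399.9059
  Σ                     78.8600       537.4453
Price P = Σ PV = 78.8600.
Macaulay duration = Σ(t·PV) / P = 537.4453 / 78.8600 = 6.81519 years.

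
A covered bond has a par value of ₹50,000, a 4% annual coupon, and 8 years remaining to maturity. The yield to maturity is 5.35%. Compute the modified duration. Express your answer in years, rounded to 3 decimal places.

Periodic yield y = 0.0535. First find Macaulay duration:
  t   CF        PV=CF/(1+0.0535)^t    t·PV
  1     2,000.00     1,898.4338     1,898.4338
  2     2,000.00     1,802.0254     3,604.0509
  3     2,000.00     1,710.5130     5,131.5390
  4     2,000.00     1,623.6478     6,494.5913
  5     2,000.00     1,541.1940     7,705.9698
  6     2,000.00     1,462.9273     8,777.5640
  7     2,000.00     1,388.6353     9,720.4474
  8    52,000.00    34,271.0195   274,168.1560
  Σ                 45,698.3962   317,500.7521
P = 45,698.3962; Macaulay duration = 317,500.7521 / 45,698.3962 = 6.94774 years.
Modified duration = D_Mac / (1 + y) = 6.94774 / 1.0535 = 6.59492 years.

6.595 years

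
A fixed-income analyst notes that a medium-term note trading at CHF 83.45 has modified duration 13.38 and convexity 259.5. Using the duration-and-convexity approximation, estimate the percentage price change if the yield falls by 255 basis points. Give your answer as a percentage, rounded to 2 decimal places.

+42.56%

Duration effect: -D_mod·Δy = -13.38 × (-0.0255) = +0.341190
Convexity effect: ½·C·(Δy)² = 0.5 × 259.5 × (-0.0255)² = +0.0843699375
ΔP/P ≈ +0.341190 + 0.0843699375 = +0.4255599375
= +42.55599375%.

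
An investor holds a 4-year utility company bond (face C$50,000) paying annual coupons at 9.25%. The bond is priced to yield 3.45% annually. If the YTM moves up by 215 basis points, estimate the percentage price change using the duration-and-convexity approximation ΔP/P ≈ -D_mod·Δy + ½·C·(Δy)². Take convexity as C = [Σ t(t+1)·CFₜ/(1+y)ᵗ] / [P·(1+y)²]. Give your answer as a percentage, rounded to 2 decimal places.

-7.04%

With y = 0.0345:
  t   CF        PV=CF/(1+0.0345)^t    t·PV        t(t+1)·PV
  1     4,625.00     4,470.7588     4,470.7588       8,941.5176
  2     4,625.00     4,321.6615     8,643.3230      25,929.9690
  3     4,625.00     4,177.5365    12,532.6095      50,130.4379
  4    54,625.00    47,694.6285   190,778.5138     953,892.5692
  Σ                 60,664.5853   216,425.2051   1,038,894.4937
P = 60,664.5853; D_Mac = 3.56757 yrs; D_mod = 3.44859 yrs; C = 16.00204.
Duration effect: -3.44859 × (+0.0215) = -0.074145
Convexity effect: 0.5 × 16.00204 × (0.0215)² = +0.0036985
ΔP/P ≈ -0.074145 + 0.0036985 = -0.070446 = -7.0446%.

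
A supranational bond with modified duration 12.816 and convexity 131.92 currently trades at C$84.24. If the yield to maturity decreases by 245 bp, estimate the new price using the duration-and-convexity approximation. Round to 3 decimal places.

C$114.026

Duration effect: -D_mod·Δy = -12.816 × (-0.0245) = +0.313992
Convexity effect: ½·C·(Δy)² = 0.5 × 131.92 × (-0.0245)² = +0.03959249
ΔP/P ≈ +0.313992 + 0.03959249 = +0.35358449
New price ≈ 84.24 × (1 + 0.35358449) = 114.0259574376.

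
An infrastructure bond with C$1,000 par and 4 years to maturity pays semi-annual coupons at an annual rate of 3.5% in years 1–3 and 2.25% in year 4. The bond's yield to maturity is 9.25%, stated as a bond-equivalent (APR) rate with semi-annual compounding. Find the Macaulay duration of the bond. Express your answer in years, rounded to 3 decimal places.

3.735 years

Periodic yield y = 0.04625. Discount each cash flow and weight by its period:
  t   CF        PV=CF/(1+0.04625)^t    t·PV
  1        17.50        16.7264        16.7264
  2        17.50        15.9870        31.9740
  3        17.50        15.2803        45.8409
  4        17.50        14.6048        58.4193
  5        17.50        13.9592        69.7960
  6        17.50        13.3421        80.0528
  7        11.25         8.1979        57.3855
  8     1,011.25       704.3277     5,634.6216
  Σ                    802.4255     5,994.8165
Price P = Σ PV = 802.4255.
Macaulay duration = Σ(t·PV) / P = 5,994.8165 / 802.4255 = 7.47087 half-year periods.
In years: 7.47087 / 2 = 3.73543 years.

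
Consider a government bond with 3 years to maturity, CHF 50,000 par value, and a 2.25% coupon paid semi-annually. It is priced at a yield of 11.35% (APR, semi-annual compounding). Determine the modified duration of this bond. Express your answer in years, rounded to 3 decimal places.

2.748 years

Periodic yield y = 0.05675. First find Macaulay duration:
  t   CF        PV=CF/(1+0.05675)^t    t·PV
  1       562.50       532.2924       532.2924
  2       562.50       503.7070     1,007.4141
  3       562.50       476.6568     1,429.9703
  4       562.50       451.0592     1,804.2366
  5       562.50       426.8362     2,134.1810
  6    50,562.50    36,307.3875   217,844.3248
  Σ                 38,697.9390   224,752.4192
P = 38,697.9390; Macaulay duration = 224,752.4192 / 38,697.9390 = 5.80787 half-year periods = 2.90393 years.
Modified duration = D_Mac / (1 + y) = 2.90393 / 1.05675 = 2.74798 years.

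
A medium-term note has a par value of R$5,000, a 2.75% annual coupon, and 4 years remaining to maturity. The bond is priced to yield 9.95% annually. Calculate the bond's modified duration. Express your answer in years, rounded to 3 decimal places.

3.472 years

Periodic yield y = 0.0995. First find Macaulay duration:
  t   CF        PV=CF/(1+0.0995)^t    t·PV
  1       137.50       125.0568       125.0568
  2       137.50       113.7397       227.4795
  3       137.50       103.4468       310.3404
  4     5,137.50     3,515.3689    14,061.4754
  Σ                  3,857.6122    14,724.3521
P = 3,857.6122; Macaulay duration = 14,724.3521 / 3,857.6122 = 3.81696 years.
Modified duration = D_Mac / (1 + y) = 3.81696 / 1.0995 = 3.47154 years.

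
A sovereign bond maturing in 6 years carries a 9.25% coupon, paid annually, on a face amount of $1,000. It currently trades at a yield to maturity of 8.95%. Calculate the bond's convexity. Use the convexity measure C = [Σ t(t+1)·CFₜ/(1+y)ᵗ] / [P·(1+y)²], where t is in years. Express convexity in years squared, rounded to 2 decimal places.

With y = 0.0895:
  t   CF        PV=CF/(1+0.0895)^t    t·PV        t(t+1)·PV
  1        92.50        84.9013        84.9013         169.8027
  2        92.50        77.9269       155.8538         467.5613
  3        92.50        71.5254       214.5761         858.3043
  4        92.50        65.6497       262.5988       1,312.9941
  5        92.50        60.2567       301.2837       1,807.7019
  6     1,092.50       653.2178     3,919.3070      27,435.1493
  Σ                  1,013.4778     4,938.5207      32,051.5136
P = 1,013.4778.
Convexity = Σ t(t+1)·PV / [P·(1+y)²] = 32,051.5136 / (1,013.4778 × 1.187010) = 26.64280.

26.64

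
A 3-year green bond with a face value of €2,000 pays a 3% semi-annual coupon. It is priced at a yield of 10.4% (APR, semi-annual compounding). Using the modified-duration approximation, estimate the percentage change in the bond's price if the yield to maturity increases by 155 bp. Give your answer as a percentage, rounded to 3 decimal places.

-4.239%

Periodic yield y = 0.052. Modified duration first:
  t   CF        PV=CF/(1+0.052)^t    t·PV
  1        30.00        28.5171        28.5171
  2        30.00        27.1075        54.2150
  3        30.00        25.7676        77.3028
  4        30.00        24.4939        97.9757
  5        30.00        23.2832       116.4160
  6     2,030.00     1,497.6199     8,985.7193
  Σ                  1,626.7892     9,360.1459
P = 1,626.7892; D_Mac = 5.75375 half-year periods = 2.87688 yrs; D_mod = 2.87688/(1+0.052) = 2.73467 yrs.
ΔP/P ≈ -D_mod · Δy = -2.73467 × (+0.0155) = -0.042387 = -4.2387%.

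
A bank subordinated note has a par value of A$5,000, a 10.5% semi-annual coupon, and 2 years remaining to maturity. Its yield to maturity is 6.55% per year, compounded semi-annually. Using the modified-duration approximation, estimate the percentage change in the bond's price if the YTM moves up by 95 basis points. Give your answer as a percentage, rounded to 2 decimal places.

Periodic yield y = 0.03275. Modified duration first:
  t   CF        PV=CF/(1+0.03275)^t    t·PV
  1       262.50       254.1757       254.1757
  2       262.50       246.1155       492.2309
  3       262.50       238.3108       714.9324
  4     5,262.50     4,626.0604    18,504.2414
  Σ                  5,364.6623    19,965.5804
P = 5,364.6623; D_Mac = 3.72168 half-year periods = 1.86084 yrs; D_mod = 1.86084/(1+0.03275) = 1.80183 yrs.
ΔP/P ≈ -D_mod · Δy = -1.80183 × (+0.0095) = -0.017117 = -1.7117%.

-1.71%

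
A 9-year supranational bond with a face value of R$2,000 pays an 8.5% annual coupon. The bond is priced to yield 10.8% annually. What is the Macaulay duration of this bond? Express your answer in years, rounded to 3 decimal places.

Periodic yield y = 0.108. Discount each cash flow and weight by its year:
  t   CF        PV=CF/(1+0.108)^t    t·PV
  1       170.00       153.4296       153.4296
  2       170.00       138.4744       276.9487
  3       170.00       124.9769       374.9306
  4       170.00       112.7950       451.1800
  5       170.00       101.8005       509.0027
  6       170.00        91.8778       551.2665
  7       170.00        82.9222       580.4551
  8       170.00        74.8395       598.7159
  9     2,170.00       862.1878     7,759.6905
  Σ                  1,743.3036    11,255.6198
Price P = Σ PV = 1,743.3036.
Macaulay duration = Σ(t·PV) / P = 11,255.6198 / 1,743.3036 = 6.45649 years.

6.456 years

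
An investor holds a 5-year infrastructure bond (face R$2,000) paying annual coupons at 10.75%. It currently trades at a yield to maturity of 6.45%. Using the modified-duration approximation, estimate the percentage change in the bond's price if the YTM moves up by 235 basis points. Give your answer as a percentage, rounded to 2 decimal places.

-9.26%

Periodic yield y = 0.0645. Modified duration first:
  t   CF        PV=CF/(1+0.0645)^t    t·PV
  1       215.00       201.9728       201.9728
  2       215.00       189.7349       379.4697
  3       215.00       178.2385       534.7154
  4       215.00       167.4387       669.7547
  5     2,215.00     1,620.4864     8,102.4322
  Σ                  2,357.8712     9,888.3448
P = 2,357.8712; D_Mac = 4.19376 yrs; D_mod = 4.19376/(1+0.0645) = 3.93965 yrs.
ΔP/P ≈ -D_mod · Δy = -3.93965 × (+0.0235) = -0.092582 = -9.2582%.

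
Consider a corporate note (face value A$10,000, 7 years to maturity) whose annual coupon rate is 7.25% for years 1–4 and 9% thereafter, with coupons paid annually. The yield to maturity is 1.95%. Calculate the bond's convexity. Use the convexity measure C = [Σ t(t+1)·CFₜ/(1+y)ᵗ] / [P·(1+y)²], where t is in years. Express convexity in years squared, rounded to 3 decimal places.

With y = 0.0195:
  t   CF        PV=CF/(1+0.0195)^t    t·PV        t(t+1)·PV
  1       725.00       711.1329       711.1329       1,422.2658
  2       725.00       697.5311     1,395.0621       4,185.1863
  3       725.00       684.1894     2,052.5681       8,210.2723
  4       725.00       671.1029     2,684.4114      13,422.0571
  5       900.00       817.1586     4,085.7930      24,514.7582
  6       900.00       801.5288     4,809.1728      33,664.2094
  7    10,900.00     9,521.7305    66,652.1138     533,216.9104
  Σ                 13,904.3741    82,390.2541     618,635.6595
P = 13,904.3741.
Convexity = Σ t(t+1)·PV / [P·(1+y)²] = 618,635.6595 / (13,904.3741 × 1.039380) = 42.80643.

42.806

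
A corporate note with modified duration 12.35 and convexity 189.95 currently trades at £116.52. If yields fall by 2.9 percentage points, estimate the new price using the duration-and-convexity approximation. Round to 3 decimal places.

Duration effect: -D_mod·Δy = -12.35 × (-0.029) = +0.358150
Convexity effect: ½·C·(Δy)² = 0.5 × 189.95 × (-0.029)² = +0.079873975
ΔP/P ≈ +0.358150 + 0.079873975 = +0.438023975
New price ≈ 116.52 × (1 + 0.438023975) = 167.558553567.

£167.559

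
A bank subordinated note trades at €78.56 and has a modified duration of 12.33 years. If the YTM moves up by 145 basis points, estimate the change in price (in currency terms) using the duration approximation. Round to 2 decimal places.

Duration approximation: ΔP/P ≈ -D_mod · Δy = -12.33 × (+0.0145) = -0.178785.
ΔP ≈ 78.56 × (-0.178785) = -14.0453496.

-€14.05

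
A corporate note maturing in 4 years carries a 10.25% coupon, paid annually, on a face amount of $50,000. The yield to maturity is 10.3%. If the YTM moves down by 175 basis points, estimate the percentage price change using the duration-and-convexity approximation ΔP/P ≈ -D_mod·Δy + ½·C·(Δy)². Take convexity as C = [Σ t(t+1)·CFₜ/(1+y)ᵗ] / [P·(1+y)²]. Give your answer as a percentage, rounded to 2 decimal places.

+5.72%

With y = 0.103:
  t   CF        PV=CF/(1+0.103)^t    t·PV        t(t+1)·PV
  1     5,125.00     4,646.4189     4,646.4189       9,292.8377
  2     5,125.00     4,212.5284     8,425.0569      25,275.1706
  3     5,125.00     3,819.1554    11,457.4663      45,829.8651
  4    55,125.00    37,243.1626   148,972.6503     744,863.2513
  Σ                 49,921.2653   173,501.5922     825,261.1246
P = 49,921.2653; D_Mac = 3.47550 yrs; D_mod = 3.15096 yrs; C = 13.58798.
Duration effect: -3.15096 × (-0.0175) = +0.055142
Convexity effect: 0.5 × 13.58798 × (-0.0175)² = +0.0020807
ΔP/P ≈ +0.055142 + 0.0020807 = +0.057222 = +5.7222%.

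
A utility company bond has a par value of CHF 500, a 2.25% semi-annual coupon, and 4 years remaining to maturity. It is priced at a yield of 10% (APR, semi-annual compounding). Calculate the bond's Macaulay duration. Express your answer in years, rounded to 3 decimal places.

Periodic yield y = 0.05. Discount each cash flow and weight by its period:
  t   CF        PV=CF/(1+0.05)^t    t·PV
  1        5.625         5.3571         5.3571
  2        5.625         5.1020        10.2041
  3        5.625         4.8591        14.5773
  4        5.625         4.6277        18.5108
  5        5.625         4.4073        22.0367
  6        5.625         4.1975        25.1848
  7        5.625         3.9976        27.9831
  8      505.625       342.2269     2,737.8152
  Σ                    374.7753     2,861.6690
Price P = Σ PV = 374.7753.
Macaulay duration = Σ(t·PV) / P = 2,861.6690 / 374.7753 = 7.63569 half-year periods.
In years: 7.63569 / 2 = 3.81785 years.

3.818 years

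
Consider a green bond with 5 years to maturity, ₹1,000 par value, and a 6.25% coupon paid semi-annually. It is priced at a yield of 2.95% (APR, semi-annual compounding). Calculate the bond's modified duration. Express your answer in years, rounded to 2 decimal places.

4.36 years

Periodic yield y = 0.01475. First find Macaulay duration:
  t   CF        PV=CF/(1+0.01475)^t    t·PV
  1        31.25        30.7958        30.7958
  2        31.25        30.3481        60.6963
  3        31.25        29.9070        89.7210
  4        31.25        29.4723       117.8891
  5        31.25        29.0439       145.2194
  6        31.25        28.6217       171.7303
  7        31.25        28.2057       197.4398
  8        31.25        27.7957       222.3656
  9        31.25        27.3917       246.5250
  10    1,031.25       890.7860     8,907.8596
  Σ                  1,152.3678    10,190.2418
P = 1,152.3678; Macaulay duration = 10,190.2418 / 1,152.3678 = 8.84287 half-year periods = 4.42144 years.
Modified duration = D_Mac / (1 + y) = 4.42144 / 1.01475 = 4.35717 years.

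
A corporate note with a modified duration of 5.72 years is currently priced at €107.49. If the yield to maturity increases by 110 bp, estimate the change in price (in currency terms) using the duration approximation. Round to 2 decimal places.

-€6.76

Duration approximation: ΔP/P ≈ -D_mod · Δy = -5.72 × (+0.011) = -0.062920.
ΔP ≈ 107.49 × (-0.062920) = -6.7632708.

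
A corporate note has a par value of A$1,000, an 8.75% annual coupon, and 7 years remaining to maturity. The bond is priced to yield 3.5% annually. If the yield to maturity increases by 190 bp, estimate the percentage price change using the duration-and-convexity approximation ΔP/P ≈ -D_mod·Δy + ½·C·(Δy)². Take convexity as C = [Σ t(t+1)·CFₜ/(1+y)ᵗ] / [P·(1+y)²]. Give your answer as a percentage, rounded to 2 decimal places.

With y = 0.035:
  t   CF        PV=CF/(1+0.035)^t    t·PV        t(t+1)·PV
  1        87.50        84.5411        84.5411         169.0821
  2        87.50        81.6822       163.3644         490.0931
  3        87.50        78.9200       236.7600         947.0398
  4        87.50        76.2512       305.0048       1,525.0239
  5        87.50        73.6727       368.3633       2,210.1796
  6        87.50        71.1813       427.0878       2,989.6149
  7     1,087.50       854.7652     5,983.3562      47,866.8495
  Σ                  1,321.0136     7,568.4775      56,197.8829
P = 1,321.0136; D_Mac = 5.72930 yrs; D_mod = 5.53555 yrs; C = 39.71293.
Duration effect: -5.53555 × (+0.019) = -0.105175
Convexity effect: 0.5 × 39.71293 × (0.019)² = +0.0071682
ΔP/P ≈ -0.105175 + 0.0071682 = -0.098007 = -9.8007%.

-9.80%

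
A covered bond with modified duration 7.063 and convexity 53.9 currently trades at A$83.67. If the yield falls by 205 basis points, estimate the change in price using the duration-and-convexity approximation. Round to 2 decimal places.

+A$13.06

Duration effect: -D_mod·Δy = -7.063 × (-0.0205) = +0.1447915
Convexity effect: ½·C·(Δy)² = 0.5 × 53.9 × (-0.0205)² = +0.0113257375
ΔP/P ≈ +0.1447915 + 0.0113257375 = +0.1561172375
ΔP ≈ 83.67 × (+0.1561172375) = +13.062329261625.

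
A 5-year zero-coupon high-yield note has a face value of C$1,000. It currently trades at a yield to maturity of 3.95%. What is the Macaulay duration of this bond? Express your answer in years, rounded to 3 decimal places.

A zero-coupon bond has a single cash flow at maturity, so its Macaulay duration equals its maturity: 5 years.

5.000 years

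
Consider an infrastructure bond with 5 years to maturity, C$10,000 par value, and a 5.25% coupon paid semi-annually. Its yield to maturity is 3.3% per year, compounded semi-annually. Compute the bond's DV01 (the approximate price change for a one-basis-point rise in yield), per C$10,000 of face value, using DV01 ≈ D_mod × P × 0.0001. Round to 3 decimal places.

C$4.810

Periodic yield y = 0.0165.
  t   CF        PV=CF/(1+0.0165)^t    t·PV
  1       262.50       258.2391       258.2391
  2       262.50       254.0473       508.0946
  3       262.50       249.9235       749.7706
  4       262.50       245.8667       983.4669
  5       262.50       241.8758     1,209.3789
  6       262.50       237.9496     1,427.6977
  7       262.50       234.0872     1,638.6102
  8       262.50       230.2874     1,842.2995
  9       262.50       226.5494     2,038.9443
  10   10,262.50     8,713.2333    87,132.3326
  Σ                 10,892.0592    97,788.8344
P = 10,892.0592; D_Mac = 8.97799 half-year periods = 4.48900 yrs; D_mod = 4.41613 yrs.
DV01 ≈ 4.41613 × 10,892.0592 × 0.0001 = 4.810075.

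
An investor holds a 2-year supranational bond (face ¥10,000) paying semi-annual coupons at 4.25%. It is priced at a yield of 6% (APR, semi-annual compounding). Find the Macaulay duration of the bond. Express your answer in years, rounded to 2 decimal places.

1.94 years

Periodic yield y = 0.03. Discount each cash flow and weight by its period:
  t   CF        PV=CF/(1+0.03)^t    t·PV
  1       212.50       206.3107       206.3107
  2       212.50       200.3016       400.6033
  3       212.50       194.4676       583.4028
  4    10,212.50     9,073.6740    36,294.6959
  Σ                  9,674.7539    37,485.0127
Price P = Σ PV = 9,674.7539.
Macaulay duration = Σ(t·PV) / P = 37,485.0127 / 9,674.7539 = 3.87452 half-year periods.
In years: 3.87452 / 2 = 1.93726 years.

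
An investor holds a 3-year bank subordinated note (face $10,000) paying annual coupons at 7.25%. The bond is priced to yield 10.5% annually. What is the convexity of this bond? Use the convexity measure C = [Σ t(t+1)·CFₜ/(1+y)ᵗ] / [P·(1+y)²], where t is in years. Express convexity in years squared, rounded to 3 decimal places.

8.926

With y = 0.105:
  t   CF        PV=CF/(1+0.105)^t    t·PV        t(t+1)·PV
  1       725.00       656.1086       656.1086       1,312.2172
  2       725.00       593.7634     1,187.5269       3,562.5806
  3    10,725.00     7,948.9628    23,846.8885      95,387.5541
  Σ                  9,198.8349    25,690.5240     100,262.3519
P = 9,198.8349.
Convexity = Σ t(t+1)·PV / [P·(1+y)²] = 100,262.3519 / (9,198.8349 × 1.221025) = 8.92649.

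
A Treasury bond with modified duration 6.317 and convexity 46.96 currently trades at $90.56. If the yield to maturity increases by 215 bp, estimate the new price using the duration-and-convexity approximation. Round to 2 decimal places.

Duration effect: -D_mod·Δy = -6.317 × (+0.0215) = -0.1358155
Convexity effect: ½·C·(Δy)² = 0.5 × 46.96 × (0.0215)² = +0.01085363
ΔP/P ≈ -0.1358155 + 0.01085363 = -0.12496187
New price ≈ 90.56 × (1 - 0.12496187) = 79.2434530528.

$79.24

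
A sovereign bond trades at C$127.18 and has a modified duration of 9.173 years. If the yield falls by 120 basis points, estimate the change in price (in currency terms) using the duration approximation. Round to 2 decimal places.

Duration approximation: ΔP/P ≈ -D_mod · Δy = -9.173 × (-0.012) = +0.110076.
ΔP ≈ 127.18 × (+0.110076) = +13.99946568.

+C$14.00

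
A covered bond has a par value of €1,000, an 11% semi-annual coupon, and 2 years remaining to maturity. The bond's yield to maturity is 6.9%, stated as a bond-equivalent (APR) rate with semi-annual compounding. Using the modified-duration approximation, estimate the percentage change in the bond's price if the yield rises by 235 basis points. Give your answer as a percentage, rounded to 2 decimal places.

Periodic yield y = 0.0345. Modified duration first:
  t   CF        PV=CF/(1+0.0345)^t    t·PV
  1        55.00        53.1658        53.1658
  2        55.00        51.3927       102.7855
  3        55.00        49.6788       149.0364
  4     1,055.00       921.1503     3,684.6010
  Σ                  1,075.3876     3,989.5887
P = 1,075.3876; D_Mac = 3.70991 half-year periods = 1.85495 yrs; D_mod = 1.85495/(1+0.0345) = 1.79309 yrs.
ΔP/P ≈ -D_mod · Δy = -1.79309 × (+0.0235) = -0.042138 = -4.2138%.

-4.21%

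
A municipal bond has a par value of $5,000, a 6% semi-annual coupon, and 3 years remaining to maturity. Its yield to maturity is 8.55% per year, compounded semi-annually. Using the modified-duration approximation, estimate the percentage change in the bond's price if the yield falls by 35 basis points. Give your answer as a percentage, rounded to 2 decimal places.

Periodic yield y = 0.04275. Modified duration first:
  t   CF        PV=CF/(1+0.04275)^t    t·PV
  1       150.00       143.8504       143.8504
  2       150.00       137.9529       275.9058
  3       150.00       132.2972       396.8916
  4       150.00       126.8734       507.4935
  5       150.00       121.6719       608.3595
  6     5,150.00     4,006.1392    24,036.8353
  Σ                  4,668.7850    25,969.3361
P = 4,668.7850; D_Mac = 5.56233 half-year periods = 2.78117 yrs; D_mod = 2.78117/(1+0.04275) = 2.66715 yrs.
ΔP/P ≈ -D_mod · Δy = -2.66715 × (-0.0035) = +0.009335 = +0.9335%.

+0.93%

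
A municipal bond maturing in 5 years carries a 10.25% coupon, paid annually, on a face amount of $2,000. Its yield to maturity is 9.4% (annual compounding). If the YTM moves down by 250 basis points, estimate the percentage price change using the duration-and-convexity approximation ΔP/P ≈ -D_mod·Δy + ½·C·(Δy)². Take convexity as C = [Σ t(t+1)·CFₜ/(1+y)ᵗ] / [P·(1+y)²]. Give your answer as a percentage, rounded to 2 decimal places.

+10.13%

With y = 0.094:
  t   CF        PV=CF/(1+0.094)^t    t·PV        t(t+1)·PV
  1       205.00       187.3857       187.3857         374.7715
  2       205.00       171.2850       342.5699       1,027.7097
  3       205.00       156.5676       469.7028       1,878.8112
  4       205.00       143.1148       572.4592       2,862.2962
  5     2,205.00     1,407.0903     7,035.4517      42,212.7104
  Σ                  2,065.4435     8,607.5694      48,356.2990
P = 2,065.4435; D_Mac = 4.16742 yrs; D_mod = 3.80934 yrs; C = 19.56163.
Duration effect: -3.80934 × (-0.025) = +0.095234
Convexity effect: 0.5 × 19.56163 × (-0.025)² = +0.0061130
ΔP/P ≈ +0.095234 + 0.0061130 = +0.101347 = +10.1347%.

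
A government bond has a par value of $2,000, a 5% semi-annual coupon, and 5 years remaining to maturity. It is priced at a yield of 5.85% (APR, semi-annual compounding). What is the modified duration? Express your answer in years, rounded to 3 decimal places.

4.347 years

Periodic yield y = 0.02925. First find Macaulay duration:
  t   CF        PV=CF/(1+0.02925)^t    t·PV
  1        50.00        48.5791        48.5791
  2        50.00        47.1985        94.3970
  3        50.00        45.8572       137.5716
  4        50.00        44.5540       178.2159
  5        50.00        43.2878       216.4391
  6        50.00        42.0576       252.3458
  7        50.00        40.8624       286.0368
  8        50.00        39.7011       317.6091
  9        50.00        38.5729       347.1560
  10    2,050.00     1,536.5444    15,365.4437
  Σ                  1,927.2150    17,243.7939
P = 1,927.2150; Macaulay duration = 17,243.7939 / 1,927.2150 = 8.94752 half-year periods = 4.47376 years.
Modified duration = D_Mac / (1 + y) = 4.47376 / 1.02925 = 4.34662 years.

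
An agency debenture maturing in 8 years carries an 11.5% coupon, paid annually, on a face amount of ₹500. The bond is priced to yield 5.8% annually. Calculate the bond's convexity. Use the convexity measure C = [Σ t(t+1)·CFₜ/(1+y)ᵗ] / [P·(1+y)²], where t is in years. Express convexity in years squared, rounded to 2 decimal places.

With y = 0.058:
  t   CF        PV=CF/(1+0.058)^t    t·PV        t(t+1)·PV
  1        57.50        54.3478        54.3478         108.6957
  2        57.50        51.3685       102.7369         308.2107
  3        57.50        48.5524       145.6572         582.6290
  4        57.50        45.8908       183.5630         917.8150
  5        57.50        43.3750       216.8750       1,301.2501
  6        57.50        40.9972       245.9830       1,721.8810
  7        57.50        38.7497       271.2478       2,169.9823
  8       557.50       355.1072     2,840.8579      25,567.7215
  Σ                    678.3885     4,061.2687      32,678.1853
P = 678.3885.
Convexity = Σ t(t+1)·PV / [P·(1+y)²] = 32,678.1853 / (678.3885 × 1.119364) = 43.03364.

43.03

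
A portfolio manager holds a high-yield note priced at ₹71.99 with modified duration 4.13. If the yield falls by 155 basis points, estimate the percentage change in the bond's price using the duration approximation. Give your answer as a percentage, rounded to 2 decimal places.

Duration approximation: ΔP/P ≈ -D_mod · Δy = -4.13 × (-0.0155) = +0.064015.
As a percentage: +6.4015%.

+6.40%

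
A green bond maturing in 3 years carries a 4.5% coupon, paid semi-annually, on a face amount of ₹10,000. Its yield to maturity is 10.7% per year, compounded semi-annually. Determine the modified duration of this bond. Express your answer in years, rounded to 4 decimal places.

Periodic yield y = 0.0535. First find Macaulay duration:
  t   CF        PV=CF/(1+0.0535)^t    t·PV
  1       225.00       213.5738       213.5738
  2       225.00       202.7279       405.4557
  3       225.00       192.4327       577.2981
  4       225.00       182.6604       730.6415
  5       225.00       173.3843       866.9216
  6    10,225.00     7,479.2160    44,875.2961
  Σ                  8,443.9951    47,669.1869
P = 8,443.9951; Macaulay duration = 47,669.1869 / 8,443.9951 = 5.64534 half-year periods = 2.82267 years.
Modified duration = D_Mac / (1 + y) = 2.82267 / 1.0535 = 2.67932 years.

2.6793 years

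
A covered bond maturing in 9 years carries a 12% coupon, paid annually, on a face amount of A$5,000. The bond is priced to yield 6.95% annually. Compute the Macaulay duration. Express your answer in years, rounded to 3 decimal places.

6.381 years

Periodic yield y = 0.0695. Discount each cash flow and weight by its year:
  t   CF        PV=CF/(1+0.0695)^t    t·PV
  1       600.00       561.0098       561.0098
  2       600.00       524.5534     1,049.1067
  3       600.00       490.4660     1,471.3979
  4       600.00       458.5937     1,834.3748
  5       600.00       428.7926     2,143.9631
  6       600.00       400.9281     2,405.5687
  7       600.00       374.8744     2,624.1205
  8       600.00       350.5137     2,804.1092
  9     5,600.00     3,058.8693    27,529.8241
  Σ                  6,648.6010    42,423.4749
Price P = Σ PV = 6,648.6010.
Macaulay duration = Σ(t·PV) / P = 42,423.4749 / 6,648.6010 = 6.38081 years.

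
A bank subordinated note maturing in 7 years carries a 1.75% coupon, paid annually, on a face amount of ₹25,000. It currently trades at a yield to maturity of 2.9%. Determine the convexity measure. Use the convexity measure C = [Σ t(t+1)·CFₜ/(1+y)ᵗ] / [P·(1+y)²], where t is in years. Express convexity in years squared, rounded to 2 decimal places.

With y = 0.029:
  t   CF        PV=CF/(1+0.029)^t    t·PV        t(t+1)·PV
  1       437.50       425.1701       425.1701         850.3401
  2       437.50       413.1876       826.3753       2,479.1258
  3       437.50       401.5429     1,204.6286       4,818.5146
  4       437.50       390.2263     1,560.9053       7,804.5264
  5       437.50       379.2287     1,896.1434      11,376.8606
  6       437.50       368.5410     2,211.2460      15,478.7220
  7    25,437.50    20,824.1270   145,768.8888   1,166,151.1106
  Σ                 23,202.0236   153,893.3575   1,208,959.2001
P = 23,202.0236.
Convexity = Σ t(t+1)·PV / [P·(1+y)²] = 1,208,959.2001 / (23,202.0236 × 1.058841) = 49.21019.

49.21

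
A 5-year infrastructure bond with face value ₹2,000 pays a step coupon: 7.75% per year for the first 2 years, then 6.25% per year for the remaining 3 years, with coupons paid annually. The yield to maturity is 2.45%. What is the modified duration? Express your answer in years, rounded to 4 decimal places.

4.3161 years

Periodic yield y = 0.0245. First find Macaulay duration:
  t   CF        PV=CF/(1+0.0245)^t    t·PV
  1       155.00       151.2933       151.2933
  2       155.00       147.6753       295.3505
  3       125.00       116.2450       348.7349
  4       125.00       113.4651       453.8603
  5     2,125.00     1,882.7780     9,413.8901
  Σ                  2,411.4566    10,663.1291
P = 2,411.4566; Macaulay duration = 10,663.1291 / 2,411.4566 = 4.42186 years.
Modified duration = D_Mac / (1 + y) = 4.42186 / 1.0245 = 4.31612 years.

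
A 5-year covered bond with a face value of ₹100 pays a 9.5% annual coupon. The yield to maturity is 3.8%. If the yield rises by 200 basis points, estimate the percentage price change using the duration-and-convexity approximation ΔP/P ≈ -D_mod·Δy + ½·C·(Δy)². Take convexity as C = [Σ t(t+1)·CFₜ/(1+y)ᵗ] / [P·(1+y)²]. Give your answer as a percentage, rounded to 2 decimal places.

-7.83%

With y = 0.038:
  t   CF        PV=CF/(1+0.038)^t    t·PV        t(t+1)·PV
  1         9.50         9.1522         9.1522          18.3044
  2         9.50         8.8172        17.6343          52.9030
  3         9.50         8.4944        25.4831         101.9325
  4         9.50         8.1834        32.7336         163.6682
  5       109.50        90.8714       454.3571       2,726.1428
  Σ                    125.5186       539.3604       3,062.9509
P = 125.5186; D_Mac = 4.29706 yrs; D_mod = 4.13975 yrs; C = 22.64839.
Duration effect: -4.13975 × (+0.02) = -0.082795
Convexity effect: 0.5 × 22.64839 × (0.02)² = +0.0045297
ΔP/P ≈ -0.082795 + 0.0045297 = -0.078265 = -7.8265%.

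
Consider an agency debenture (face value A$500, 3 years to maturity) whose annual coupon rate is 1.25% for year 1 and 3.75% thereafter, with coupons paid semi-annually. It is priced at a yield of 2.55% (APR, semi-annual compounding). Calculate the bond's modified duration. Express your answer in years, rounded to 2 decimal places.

Periodic yield y = 0.01275. First find Macaulay duration:
  t   CF        PV=CF/(1+0.01275)^t    t·PV
  1        3.125         3.0857         3.0857
  2        3.125         3.0468         6.0936
  3        9.375         9.0254        27.0761
  4        9.375         8.9117        35.6469
  5        9.375         8.7995        43.9977
  6      509.375       472.0893     2,832.5355
  Σ                    504.9584     2,948.4355
P = 504.9584; Macaulay duration = 2,948.4355 / 504.9584 = 5.83897 half-year periods = 2.91948 years.
Modified duration = D_Mac / (1 + y) = 2.91948 / 1.01275 = 2.88273 years.

2.88 years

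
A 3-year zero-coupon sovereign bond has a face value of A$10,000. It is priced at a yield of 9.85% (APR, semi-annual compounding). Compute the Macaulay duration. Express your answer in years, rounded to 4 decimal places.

A zero-coupon bond has a single cash flow at maturity, so its Macaulay duration equals its maturity: 3 years.
(Equivalently: 6 semi-annual periods ÷ 2 = 3 years.)

3.0000 years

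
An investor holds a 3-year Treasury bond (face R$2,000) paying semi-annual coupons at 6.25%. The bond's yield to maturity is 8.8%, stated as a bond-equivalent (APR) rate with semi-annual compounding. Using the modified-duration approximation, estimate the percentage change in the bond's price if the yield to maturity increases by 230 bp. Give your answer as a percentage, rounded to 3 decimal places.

Periodic yield y = 0.044. Modified duration first:
  t   CF        PV=CF/(1+0.044)^t    t·PV
  1        62.50        59.8659        59.8659
  2        62.50        57.3428       114.6856
  3        62.50        54.9261       164.7782
  4        62.50        52.6112       210.4447
  5        62.50        50.3938       251.9692
  6     2,062.50     1,592.9090     9,557.4540
  Σ                  1,868.0488    10,359.1977
P = 1,868.0488; D_Mac = 5.54546 half-year periods = 2.77273 yrs; D_mod = 2.77273/(1+0.044) = 2.65587 yrs.
ΔP/P ≈ -D_mod · Δy = -2.65587 × (+0.023) = -0.061085 = -6.1085%.

-6.109%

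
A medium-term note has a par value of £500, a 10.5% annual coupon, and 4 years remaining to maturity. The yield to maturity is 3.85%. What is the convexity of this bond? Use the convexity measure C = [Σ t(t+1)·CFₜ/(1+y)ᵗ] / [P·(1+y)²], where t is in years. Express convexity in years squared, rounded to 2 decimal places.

15.61

With y = 0.0385:
  t   CF        PV=CF/(1+0.0385)^t    t·PV        t(t+1)·PV
  1        52.50        50.5537        50.5537         101.1074
  2        52.50        48.6795        97.3590         292.0771
  3        52.50        46.8748       140.6245         562.4981
  4       552.50       475.0139     1,900.0554       9,500.2771
  Σ                    621.1219     2,188.5927      10,455.9597
P = 621.1219.
Convexity = Σ t(t+1)·PV / [P·(1+y)²] = 10,455.9597 / (621.1219 × 1.078482) = 15.60896.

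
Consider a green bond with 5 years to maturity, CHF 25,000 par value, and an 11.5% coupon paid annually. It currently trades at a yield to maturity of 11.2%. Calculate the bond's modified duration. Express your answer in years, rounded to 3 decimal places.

3.665 years

Periodic yield y = 0.112. First find Macaulay duration:
  t   CF        PV=CF/(1+0.112)^t    t·PV
  1     2,875.00     2,585.4317     2,585.4317
  2     2,875.00     2,325.0285     4,650.0569
  3     2,875.00     2,090.8529     6,272.5588
  4     2,875.00     1,880.2634     7,521.0537
  5    27,875.00    16,394.2268    81,971.1342
  Σ                 25,275.8033   103,000.2353
P = 25,275.8033; Macaulay duration = 103,000.2353 / 25,275.8033 = 4.07505 years.
Modified duration = D_Mac / (1 + y) = 4.07505 / 1.112 = 3.66462 years.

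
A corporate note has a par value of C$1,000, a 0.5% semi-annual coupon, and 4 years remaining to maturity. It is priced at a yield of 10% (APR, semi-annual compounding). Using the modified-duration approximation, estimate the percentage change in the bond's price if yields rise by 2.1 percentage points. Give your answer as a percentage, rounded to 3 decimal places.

-7.912%

Periodic yield y = 0.05. Modified duration first:
  t   CF        PV=CF/(1+0.05)^t    t·PV
  1         2.50         2.3810         2.3810
  2         2.50         2.2676         4.5351
  3         2.50         2.1596         6.4788
  4         2.50         2.0568         8.2270
  5         2.50         1.9588         9.7941
  6         2.50         1.8655        11.1932
  7         2.50         1.7767        12.4369
  8     1,002.50       678.5315     5,428.2517
  Σ                    692.9974     5,483.2978
P = 692.9974; D_Mac = 7.91244 half-year periods = 3.95622 yrs; D_mod = 3.95622/(1+0.05) = 3.76783 yrs.
ΔP/P ≈ -D_mod · Δy = -3.76783 × (+0.021) = -0.079124 = -7.9124%.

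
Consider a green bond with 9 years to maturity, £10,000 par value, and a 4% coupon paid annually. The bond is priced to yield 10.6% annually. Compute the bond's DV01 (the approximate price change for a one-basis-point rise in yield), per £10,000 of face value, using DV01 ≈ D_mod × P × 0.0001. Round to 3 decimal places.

Periodic yield y = 0.106.
  t   CF        PV=CF/(1+0.106)^t    t·PV
  1       400.00       361.6637       361.6637
  2       400.00       327.0015       654.0030
  3       400.00       295.6614       886.9842
  4       400.00       267.3249     1,069.2998
  5       400.00       241.7043     1,208.5214
  6       400.00       218.5391     1,311.2348
  7       400.00       197.5942     1,383.1591
  8       400.00       178.6566     1,429.2525
  9    10,400.00     4,199.8830    37,798.9474
  Σ                  6,288.0287    46,103.0659
P = 6,288.0287; D_Mac = 7.33188 yrs; D_mod = 6.62919 yrs.
DV01 ≈ 6.62919 × 6,288.0287 × 0.0001 = 4.168451.

£4.168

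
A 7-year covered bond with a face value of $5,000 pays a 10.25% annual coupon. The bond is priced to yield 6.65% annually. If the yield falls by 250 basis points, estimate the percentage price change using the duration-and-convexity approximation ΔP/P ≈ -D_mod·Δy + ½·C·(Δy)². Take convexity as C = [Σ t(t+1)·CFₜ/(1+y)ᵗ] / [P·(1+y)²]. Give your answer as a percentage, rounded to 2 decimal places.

With y = 0.0665:
  t   CF        PV=CF/(1+0.0665)^t    t·PV        t(t+1)·PV
  1       512.50       480.5438       480.5438         961.0877
  2       512.50       450.5802       901.1605       2,703.4815
  3       512.50       422.4850     1,267.4550       5,069.8200
  4       512.50       396.1416     1,584.5663       7,922.8316
  5       512.50       371.4408     1,857.2038      11,143.2231
  6       512.50       348.2801     2,089.6808      14,627.7659
  7     5,512.50     3,512.5506    24,587.8539     196,702.8312
  Σ                  5,982.0221    32,768.4642     239,131.0410
P = 5,982.0221; D_Mac = 5.47782 yrs; D_mod = 5.13626 yrs; C = 35.14522.
Duration effect: -5.13626 × (-0.025) = +0.128407
Convexity effect: 0.5 × 35.14522 × (-0.025)² = +0.0109829
ΔP/P ≈ +0.128407 + 0.0109829 = +0.139389 = +13.9389%.

+13.94%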